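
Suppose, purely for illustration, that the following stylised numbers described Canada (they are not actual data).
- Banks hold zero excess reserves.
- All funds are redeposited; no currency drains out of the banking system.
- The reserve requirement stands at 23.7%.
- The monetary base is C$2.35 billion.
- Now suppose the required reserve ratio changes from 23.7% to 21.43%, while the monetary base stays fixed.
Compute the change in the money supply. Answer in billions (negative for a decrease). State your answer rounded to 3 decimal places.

Initially m₁ = 1 / (0.237) ≈ 4.21941, so M₁ = 4.21941 × 2.35 ≈ 9.9156 billion.
After the change m₂ = 1 / (0.2143) ≈ 4.66636, so M₂ = 4.66636 × 2.35 ≈ 10.9659 billion.
ΔM = M₂ − M₁ = 10.9659 − 9.9156 = 1.0503 billion.

C$1.050 billion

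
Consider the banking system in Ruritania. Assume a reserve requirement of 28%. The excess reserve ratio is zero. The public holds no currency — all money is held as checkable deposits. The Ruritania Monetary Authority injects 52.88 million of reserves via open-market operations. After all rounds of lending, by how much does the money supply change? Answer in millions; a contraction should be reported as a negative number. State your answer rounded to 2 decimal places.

The simple money multiplier is m = 1/rr = 1/0.28 ≈ 3.57143.
An open-market purchase increases the monetary base by 52.88 million, so ΔM = m × ΔMB = 3.57143 × 52.88 ≈ 188.8572 million.

188.86 million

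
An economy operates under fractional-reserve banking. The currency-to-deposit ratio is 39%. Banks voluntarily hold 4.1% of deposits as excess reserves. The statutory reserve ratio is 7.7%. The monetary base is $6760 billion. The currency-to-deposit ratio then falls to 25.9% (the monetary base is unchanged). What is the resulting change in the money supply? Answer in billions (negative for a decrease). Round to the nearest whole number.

$4078 billion

Initially m₁ = (1 + 0.39) / (0.077 + 0.041 + 0.39) ≈ 2.73622, so M₁ = 2.73622 × 6760 = 18496.8472 billion.
After the change m₂ = (1 + 0.259) / (0.077 + 0.041 + 0.259) ≈ 3.33952, so M₂ = 3.33952 × 6760 = 22575.1552 billion.
ΔM = M₂ − M₁ = 22575.1552 − 18496.8472 = 4078.308 billion.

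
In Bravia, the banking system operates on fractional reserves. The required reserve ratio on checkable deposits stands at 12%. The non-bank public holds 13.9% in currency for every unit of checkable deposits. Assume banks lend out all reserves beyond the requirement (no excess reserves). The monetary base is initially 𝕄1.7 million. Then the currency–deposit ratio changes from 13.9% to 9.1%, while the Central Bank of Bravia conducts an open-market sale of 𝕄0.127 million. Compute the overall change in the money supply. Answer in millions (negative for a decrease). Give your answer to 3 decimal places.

𝕄0.657 million

Before: m₁ = (1 + 0.139) / (0.12 + 0.139) ≈ 4.39768, MB₁ = 1.7, so M₁ = 4.39768 × 1.7 ≈ 7.4761 million.
After: m₂ = (1 + 0.091) / (0.12 + 0.091) ≈ 5.17062, MB₂ = 1.7 − 0.127 = 1.573, so M₂ = 5.17062 × 1.573 ≈ 8.1334 million.
ΔM = M₂ − M₁ = 8.1334 − 7.4761 = 0.6573 million.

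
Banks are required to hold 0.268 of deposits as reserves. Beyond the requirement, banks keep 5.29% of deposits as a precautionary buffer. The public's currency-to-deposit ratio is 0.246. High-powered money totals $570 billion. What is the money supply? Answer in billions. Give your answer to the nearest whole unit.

$1253 billion

The money multiplier is m = (1 + c) / (rr + e + c) = (1 + 0.246) / (0.268 + 0.0529 + 0.246) ≈ 2.1979.
So M = m × MB = 2.1979 × 570 = 1252.803 billion.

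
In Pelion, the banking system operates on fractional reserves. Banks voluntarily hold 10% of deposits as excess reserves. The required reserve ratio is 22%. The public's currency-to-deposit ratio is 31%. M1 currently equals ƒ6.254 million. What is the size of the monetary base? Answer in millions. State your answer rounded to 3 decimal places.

The money multiplier is m = (1 + c) / (rr + e + c) = (1 + 0.31) / (0.22 + 0.1 + 0.31) ≈ 2.07937.
MB = M / m = 6.254 / 2.07937 ≈ 3.0076 million.

ƒ3.008 million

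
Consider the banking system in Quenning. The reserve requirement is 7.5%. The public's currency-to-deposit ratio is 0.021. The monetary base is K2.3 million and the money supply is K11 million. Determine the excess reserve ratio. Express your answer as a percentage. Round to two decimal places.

11.75%

Using m = M/MB = 11/2.3 ≈ 4.782609. Since m = (1 + c)/(c + rr + e), the denominator satisfies c + rr + e = (1 + c)/m = (1 + 0.021) / 4.782609 ≈ 0.213482.
With c = 0.021 and rr = 0.075, the excess reserve ratio is 0.213482 − 0.021 − 0.075 = 0.117482.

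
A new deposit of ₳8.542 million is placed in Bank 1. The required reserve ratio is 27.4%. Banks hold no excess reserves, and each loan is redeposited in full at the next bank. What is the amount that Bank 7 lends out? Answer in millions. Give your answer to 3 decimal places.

₳0.908 million

Each bank lends a fraction (1 − rr) = 0.7260 of the deposit it receives, so Bank 7 receives 8.542·0.7260^6 and lends 8.542·0.7260^7 ≈ 0.9081 million.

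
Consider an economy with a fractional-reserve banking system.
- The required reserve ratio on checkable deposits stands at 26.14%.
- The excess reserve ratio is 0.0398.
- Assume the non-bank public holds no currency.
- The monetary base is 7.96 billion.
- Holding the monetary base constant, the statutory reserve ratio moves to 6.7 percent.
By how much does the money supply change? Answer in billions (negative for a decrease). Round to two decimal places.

48.10 billion

Initially m₁ = 1 / (0.2614 + 0.0398) ≈ 3.3201, so M₁ = 3.3201 × 7.96 ≈ 26.428 billion.
After the change m₂ = 1 / (0.067 + 0.0398) ≈ 9.3633, so M₂ = 9.3633 × 7.96 ≈ 74.5319 billion.
ΔM = M₂ − M₁ = 74.5319 − 26.428 = 48.1039 billion.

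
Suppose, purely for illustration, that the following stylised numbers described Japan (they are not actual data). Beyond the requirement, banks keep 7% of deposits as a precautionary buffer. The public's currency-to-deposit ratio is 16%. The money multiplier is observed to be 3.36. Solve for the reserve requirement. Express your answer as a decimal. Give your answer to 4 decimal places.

0.1152

Using m = 3.36. Since m = (1 + c)/(c + rr + e), the denominator satisfies c + rr + e = (1 + c)/m = (1 + 0.16) / 3.36 ≈ 0.345238.
With c = 0.16 and e = 0.07, the reserve requirement is 0.345238 − 0.16 − 0.07 = 0.115238.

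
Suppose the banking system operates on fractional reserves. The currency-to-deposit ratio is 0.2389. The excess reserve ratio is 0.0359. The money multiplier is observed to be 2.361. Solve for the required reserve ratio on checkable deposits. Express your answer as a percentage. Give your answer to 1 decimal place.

Using m = 2.361. Since m = (1 + c)/(c + rr + e), the denominator satisfies c + rr + e = (1 + c)/m = (1 + 0.2389) / 2.361 ≈ 0.524735.
With c = 0.2389 and e = 0.0359, the required reserve ratio on checkable deposits is 0.524735 − 0.2389 − 0.0359 = 0.249935.

25.0%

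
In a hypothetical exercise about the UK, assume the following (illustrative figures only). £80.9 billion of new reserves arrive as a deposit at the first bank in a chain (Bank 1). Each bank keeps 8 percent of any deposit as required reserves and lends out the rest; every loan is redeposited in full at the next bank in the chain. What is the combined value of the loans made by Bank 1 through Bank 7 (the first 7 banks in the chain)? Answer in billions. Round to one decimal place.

Bank i lends (1 − rr)^i of the original deposit: Bank 1 lends 80.9·0.9200 = 74.4280, Bank 2 lends 80.9·0.9200² ≈ 68.4738, and so on.
Summing a geometric series: total = 80.9·[0.9200·(1 − 0.9200^7) / (1 − 0.9200)] ≈ 411.3574 billion.

£411.4 billion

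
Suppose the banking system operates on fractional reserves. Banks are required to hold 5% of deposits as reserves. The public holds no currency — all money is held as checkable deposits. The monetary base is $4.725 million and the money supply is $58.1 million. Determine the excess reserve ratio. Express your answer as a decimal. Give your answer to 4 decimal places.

Using m = M/MB = 58.1/4.725 ≈ 12.296296. Since m = (1 + c)/(c + rr + e), the denominator satisfies c + rr + e = (1 + c)/m = (1 + 0) / 12.296296 ≈ 0.081325.
With c = 0 and rr = 0.05, the excess reserve ratio is 0.081325 − 0 − 0.05 = 0.031325.

0.0313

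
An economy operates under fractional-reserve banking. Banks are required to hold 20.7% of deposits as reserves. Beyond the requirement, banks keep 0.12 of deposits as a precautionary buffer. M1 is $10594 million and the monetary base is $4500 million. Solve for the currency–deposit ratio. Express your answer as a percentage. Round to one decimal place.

Using m = M/MB = 10594/4500 ≈ 2.354222. From m = (1 + c)/(c + rr + e), rearranging gives 1 + c = m·(c + rr + e), so c·(1 − m) = m·(rr + e) − 1.
Hence c = [m·(rr + e) − 1]/(1 − m) = [2.354222 × (0.207 + 0.12) − 1] / (1 − 2.354222) ≈ 0.169964.

17.0%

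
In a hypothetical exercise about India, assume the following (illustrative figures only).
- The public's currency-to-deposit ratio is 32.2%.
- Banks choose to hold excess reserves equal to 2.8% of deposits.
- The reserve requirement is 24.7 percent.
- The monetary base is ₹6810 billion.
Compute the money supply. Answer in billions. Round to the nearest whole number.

₹15080 billion

The money multiplier is m = (1 + c) / (rr + e + c) = (1 + 0.322) / (0.247 + 0.028 + 0.322) ≈ 2.21441.
So M = m × MB = 2.21441 × 6810 = 15080.1321 billion.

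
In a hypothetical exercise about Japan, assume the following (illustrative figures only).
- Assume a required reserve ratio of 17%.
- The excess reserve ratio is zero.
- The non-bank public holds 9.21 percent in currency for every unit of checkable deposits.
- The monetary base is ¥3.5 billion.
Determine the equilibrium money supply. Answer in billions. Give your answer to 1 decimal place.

¥14.6 billion

The money multiplier is m = (1 + c) / (rr + c) = (1 + 0.0921) / (0.17 + 0.0921) ≈ 4.1667.
So M = m × MB = 4.1667 × 3.5 ≈ 14.5834 billion.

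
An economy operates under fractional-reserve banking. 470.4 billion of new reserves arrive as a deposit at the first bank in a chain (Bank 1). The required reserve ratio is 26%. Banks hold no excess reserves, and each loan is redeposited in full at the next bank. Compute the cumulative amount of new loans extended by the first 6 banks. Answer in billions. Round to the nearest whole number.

1119 billion

Bank i lends (1 − rr)^i of the original deposit: Bank 1 lends 470.4·0.7400 = 348.0960, Bank 2 lends 470.4·0.7400² ≈ 257.5910, and so on.
Summing a geometric series: total = 470.4·[0.7400·(1 − 0.7400^6) / (1 − 0.7400)] ≈ 1118.9861 billion.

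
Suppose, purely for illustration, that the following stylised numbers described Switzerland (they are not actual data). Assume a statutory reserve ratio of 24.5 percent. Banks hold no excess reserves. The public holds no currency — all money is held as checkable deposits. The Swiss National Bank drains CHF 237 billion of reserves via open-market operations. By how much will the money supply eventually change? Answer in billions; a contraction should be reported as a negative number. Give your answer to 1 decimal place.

The simple money multiplier is m = 1/rr = 1/0.245 ≈ 4.08163.
An open-market sale reduces the monetary base by 237 billion, so ΔM = m × ΔMB = 4.08163 × (−237) ≈ -967.3463 billion.

-967.3 billion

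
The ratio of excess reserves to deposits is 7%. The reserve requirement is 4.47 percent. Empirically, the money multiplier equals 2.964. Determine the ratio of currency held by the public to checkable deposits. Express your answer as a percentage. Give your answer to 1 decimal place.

33.6%

Using m = 2.964. From m = (1 + c)/(c + rr + e), rearranging gives 1 + c = m·(c + rr + e), so c·(1 − m) = m·(rr + e) − 1.
Hence c = [m·(rr + e) − 1]/(1 − m) = [2.964 × (0.0447 + 0.07) − 1] / (1 − 2.964) ≈ 0.336064.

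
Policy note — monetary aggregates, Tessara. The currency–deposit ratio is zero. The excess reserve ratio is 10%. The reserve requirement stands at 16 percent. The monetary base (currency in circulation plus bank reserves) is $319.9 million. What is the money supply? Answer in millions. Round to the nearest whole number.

$1230 million

The money multiplier is m = 1 / (rr + e) = 1 / (0.16 + 0.1) ≈ 3.8462.
So M = m × MB = 3.8462 × 319.9 ≈ 1230.3994 million.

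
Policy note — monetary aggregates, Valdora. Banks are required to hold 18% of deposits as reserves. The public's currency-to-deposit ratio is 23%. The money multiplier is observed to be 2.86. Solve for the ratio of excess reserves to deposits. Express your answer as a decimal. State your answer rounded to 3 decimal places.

0.020

Using m = 2.86. Since m = (1 + c)/(c + rr + e), the denominator satisfies c + rr + e = (1 + c)/m = (1 + 0.23) / 2.86 ≈ 0.430070.
With c = 0.23 and rr = 0.18, the ratio of excess reserves to deposits is 0.430070 − 0.23 − 0.18 = 0.02007.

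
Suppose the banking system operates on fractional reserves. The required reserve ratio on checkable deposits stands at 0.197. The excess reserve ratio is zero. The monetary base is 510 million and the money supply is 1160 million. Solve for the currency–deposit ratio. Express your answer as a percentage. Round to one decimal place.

Using m = M/MB = 1160/510 ≈ 2.274510. From m = (1 + c)/(c + rr + e), rearranging gives 1 + c = m·(c + rr + e), so c·(1 − m) = m·(rr + e) − 1.
Hence c = [m·(rr + e) − 1]/(1 − m) = [2.274510 × (0.197 + 0) − 1] / (1 − 2.274510) ≈ 0.433046.

43.3%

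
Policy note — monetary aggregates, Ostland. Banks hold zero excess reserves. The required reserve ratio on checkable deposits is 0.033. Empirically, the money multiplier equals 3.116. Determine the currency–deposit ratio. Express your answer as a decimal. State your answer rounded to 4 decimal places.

0.4240

Using m = 3.116. From m = (1 + c)/(c + rr + e), rearranging gives 1 + c = m·(c + rr + e), so c·(1 − m) = m·(rr + e) − 1.
Hence c = [m·(rr + e) − 1]/(1 − m) = [3.116 × (0.033 + 0) − 1] / (1 − 3.116) ≈ 0.423994.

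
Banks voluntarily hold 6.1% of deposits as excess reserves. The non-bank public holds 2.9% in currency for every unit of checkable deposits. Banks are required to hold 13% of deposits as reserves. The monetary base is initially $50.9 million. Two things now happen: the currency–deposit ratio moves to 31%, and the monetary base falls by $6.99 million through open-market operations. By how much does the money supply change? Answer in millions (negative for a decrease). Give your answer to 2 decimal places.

Before: m₁ = (1 + 0.029) / (0.13 + 0.061 + 0.029) ≈ 4.67727, MB₁ = 50.9, so M₁ = 4.67727 × 50.9 ≈ 238.073 million.
After: m₂ = (1 + 0.31) / (0.13 + 0.061 + 0.31) ≈ 2.61477, MB₂ = 50.9 − 6.99 = 43.91, so M₂ = 2.61477 × 43.91 ≈ 114.8146 million.
ΔM = M₂ − M₁ = 114.8146 − 238.073 = -123.2584 million.

-123.26 million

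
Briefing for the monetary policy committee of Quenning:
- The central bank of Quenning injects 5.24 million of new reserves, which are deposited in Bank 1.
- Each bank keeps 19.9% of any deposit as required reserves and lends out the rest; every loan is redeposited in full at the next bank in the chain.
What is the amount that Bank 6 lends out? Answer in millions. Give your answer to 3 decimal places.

1.384 million

Each bank lends a fraction (1 − rr) = 0.8010 of the deposit it receives, so Bank 6 receives 5.24·0.8010^5 and lends 5.24·0.8010^6 ≈ 1.3840 million.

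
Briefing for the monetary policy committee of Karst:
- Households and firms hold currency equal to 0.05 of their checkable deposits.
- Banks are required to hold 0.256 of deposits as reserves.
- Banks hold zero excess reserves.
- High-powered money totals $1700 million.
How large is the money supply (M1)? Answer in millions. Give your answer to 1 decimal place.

The money multiplier is m = (1 + c) / (rr + c) = (1 + 0.05) / (0.256 + 0.05) ≈ 3.431373.
So M = m × MB = 3.431373 × 1700 = 5833.3341 million.

$5833.3 million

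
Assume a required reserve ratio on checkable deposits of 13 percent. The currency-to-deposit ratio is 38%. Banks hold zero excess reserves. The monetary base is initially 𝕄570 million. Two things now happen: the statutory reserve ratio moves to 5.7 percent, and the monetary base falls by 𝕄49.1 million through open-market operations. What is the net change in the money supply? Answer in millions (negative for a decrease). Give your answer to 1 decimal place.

𝕄102.6 million

Before: m₁ = (1 + 0.38) / (0.13 + 0.38) ≈ 2.70588, MB₁ = 570, so M₁ = 2.70588 × 570 = 1542.3516 million.
After: m₂ = (1 + 0.38) / (0.057 + 0.38) ≈ 3.15789, MB₂ = 570 − 49.1 = 520.9, so M₂ = 3.15789 × 520.9 ≈ 1644.9449 million.
ΔM = M₂ − M₁ = 1644.9449 − 1542.3516 = 102.5933 million.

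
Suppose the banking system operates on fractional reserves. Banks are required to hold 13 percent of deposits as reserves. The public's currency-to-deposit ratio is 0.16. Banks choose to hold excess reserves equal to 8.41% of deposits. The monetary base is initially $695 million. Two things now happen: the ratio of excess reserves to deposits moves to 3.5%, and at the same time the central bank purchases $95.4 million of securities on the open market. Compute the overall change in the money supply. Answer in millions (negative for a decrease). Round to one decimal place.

Before: m₁ = (1 + 0.16) / (0.13 + 0.0841 + 0.16) ≈ 3.10078, MB₁ = 695, so M₁ = 3.10078 × 695 = 2155.0421 million.
After: m₂ = (1 + 0.16) / (0.13 + 0.035 + 0.16) ≈ 3.56923, MB₂ = 695 + 95.4 = 790.4, so M₂ = 3.56923 × 790.4 ≈ 2821.1194 million.
ΔM = M₂ − M₁ = 2821.1194 − 2155.0421 = 666.0773 million.

$666.1 million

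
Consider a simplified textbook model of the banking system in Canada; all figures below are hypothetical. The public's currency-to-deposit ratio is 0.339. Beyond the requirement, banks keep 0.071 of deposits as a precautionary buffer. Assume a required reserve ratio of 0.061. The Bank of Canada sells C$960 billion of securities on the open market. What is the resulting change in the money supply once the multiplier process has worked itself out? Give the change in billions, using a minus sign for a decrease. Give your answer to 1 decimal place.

-2729.2 billion

The money multiplier is m = (1 + c) / (rr + e + c) = (1 + 0.339) / (0.061 + 0.071 + 0.339) ≈ 2.84289.
The sale removes 960 billion of base, so ΔM = m × ΔMB = 2.84289 × (−960) = -2729.1744 billion.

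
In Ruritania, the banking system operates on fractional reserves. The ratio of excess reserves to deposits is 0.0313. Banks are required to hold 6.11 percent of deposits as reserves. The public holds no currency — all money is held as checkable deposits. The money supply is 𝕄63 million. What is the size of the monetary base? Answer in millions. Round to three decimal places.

𝕄5.821 million

The money multiplier is m = 1 / (rr + e) = 1 / (0.0611 + 0.0313) ≈ 10.822511.
MB = M / m = 63 / 10.822511 ≈ 5.8212 million.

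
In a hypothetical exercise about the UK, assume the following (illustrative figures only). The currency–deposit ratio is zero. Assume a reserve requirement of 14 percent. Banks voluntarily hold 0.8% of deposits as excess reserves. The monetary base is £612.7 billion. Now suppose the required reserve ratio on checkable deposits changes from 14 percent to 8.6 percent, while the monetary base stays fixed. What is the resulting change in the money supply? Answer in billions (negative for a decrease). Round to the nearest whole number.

Initially m₁ = 1 / (0.14 + 0.008) ≈ 6.7568, so M₁ = 6.7568 × 612.7 ≈ 4139.8914 billion.
After the change m₂ = 1 / (0.086 + 0.008) ≈ 10.6383, so M₂ = 10.6383 × 612.7 ≈ 6518.0864 billion.
ΔM = M₂ − M₁ = 6518.0864 − 4139.8914 = 2378.195 billion.

£2378 billion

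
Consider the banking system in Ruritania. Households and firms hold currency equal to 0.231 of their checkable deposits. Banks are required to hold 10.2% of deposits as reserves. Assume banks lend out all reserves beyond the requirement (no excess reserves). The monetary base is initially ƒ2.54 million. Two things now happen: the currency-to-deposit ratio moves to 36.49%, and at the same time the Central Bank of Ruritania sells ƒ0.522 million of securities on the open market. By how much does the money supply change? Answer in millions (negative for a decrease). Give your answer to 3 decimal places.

-3.490 million

Before: m₁ = (1 + 0.231) / (0.102 + 0.231) ≈ 3.69670, MB₁ = 2.54, so M₁ = 3.69670 × 2.54 ≈ 9.3896 million.
After: m₂ = (1 + 0.3649) / (0.102 + 0.3649) ≈ 2.92332, MB₂ = 2.54 − 0.522 = 2.018, so M₂ = 2.92332 × 2.018 ≈ 5.8993 million.
ΔM = M₂ − M₁ = 5.8993 − 9.3896 = -3.4903 million.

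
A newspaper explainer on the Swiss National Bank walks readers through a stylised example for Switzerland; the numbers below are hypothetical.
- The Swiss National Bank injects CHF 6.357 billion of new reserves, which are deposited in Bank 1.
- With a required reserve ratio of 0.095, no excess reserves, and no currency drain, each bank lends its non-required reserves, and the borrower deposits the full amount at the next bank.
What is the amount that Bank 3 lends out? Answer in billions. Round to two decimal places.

Each bank lends a fraction (1 − rr) = 0.9050 of the deposit it receives, so Bank 3 receives 6.357·0.9050^2 and lends 6.357·0.9050^3 ≈ 4.7119 billion.

CHF 4.71 billion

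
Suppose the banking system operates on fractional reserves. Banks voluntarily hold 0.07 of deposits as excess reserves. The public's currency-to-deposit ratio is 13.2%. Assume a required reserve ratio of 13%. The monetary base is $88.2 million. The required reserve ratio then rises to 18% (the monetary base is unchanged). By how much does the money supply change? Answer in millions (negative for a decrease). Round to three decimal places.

-39.363 million

Initially m₁ = (1 + 0.132) / (0.13 + 0.07 + 0.132) ≈ 3.409639, so M₁ = 3.409639 × 88.2 ≈ 300.7302 million.
After the change m₂ = (1 + 0.132) / (0.18 + 0.07 + 0.132) ≈ 2.963351, so M₂ = 2.963351 × 88.2 ≈ 261.3676 million.
ΔM = M₂ − M₁ = 261.3676 − 300.7302 = -39.3626 million.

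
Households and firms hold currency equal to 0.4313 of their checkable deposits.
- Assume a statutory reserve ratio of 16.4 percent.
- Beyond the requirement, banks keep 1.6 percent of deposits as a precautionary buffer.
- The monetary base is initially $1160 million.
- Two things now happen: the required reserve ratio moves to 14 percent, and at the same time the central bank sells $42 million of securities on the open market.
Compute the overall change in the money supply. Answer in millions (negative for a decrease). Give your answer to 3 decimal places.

Before: m₁ = (1 + 0.4313) / (0.164 + 0.016 + 0.4313) ≈ 2.3414036, MB₁ = 1160, so M₁ = 2.3414036 × 1160 ≈ 2716.0282 million.
After: m₂ = (1 + 0.4313) / (0.14 + 0.016 + 0.4313) ≈ 2.4370850, MB₂ = 1160 − 42 = 1118, so M₂ = 2.4370850 × 1118 ≈ 2724.661 million.
ΔM = M₂ − M₁ = 2724.661 − 2716.0282 = 8.6328 million.

$8.633 million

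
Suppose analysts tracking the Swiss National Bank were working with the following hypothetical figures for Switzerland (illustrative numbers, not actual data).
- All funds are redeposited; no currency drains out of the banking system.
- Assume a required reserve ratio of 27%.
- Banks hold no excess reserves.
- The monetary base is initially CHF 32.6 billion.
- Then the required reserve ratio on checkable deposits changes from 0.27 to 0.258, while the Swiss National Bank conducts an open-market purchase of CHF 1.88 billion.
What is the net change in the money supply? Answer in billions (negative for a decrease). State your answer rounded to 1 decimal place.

Before: m₁ = 1 / (0.27) ≈ 3.7037, MB₁ = 32.6, so M₁ = 3.7037 × 32.6 ≈ 120.7406 billion.
After: m₂ = 1 / (0.258) ≈ 3.8760, MB₂ = 32.6 + 1.88 = 34.48, so M₂ = 3.8760 × 34.48 ≈ 133.6445 billion.
ΔM = M₂ − M₁ = 133.6445 − 120.7406 = 12.9039 billion.

CHF 12.9 billion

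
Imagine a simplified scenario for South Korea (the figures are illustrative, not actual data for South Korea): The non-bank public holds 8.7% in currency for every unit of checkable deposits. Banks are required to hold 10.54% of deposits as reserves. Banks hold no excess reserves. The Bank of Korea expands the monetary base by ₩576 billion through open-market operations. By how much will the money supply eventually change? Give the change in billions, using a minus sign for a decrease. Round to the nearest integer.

₩3254 billion

The money multiplier is m = (1 + c) / (rr + c) = (1 + 0.087) / (0.1054 + 0.087) ≈ 5.6497.
The purchase adds 576 billion of base, so ΔM = m × ΔMB = 5.6497 × (+576) = 3254.2272 billion.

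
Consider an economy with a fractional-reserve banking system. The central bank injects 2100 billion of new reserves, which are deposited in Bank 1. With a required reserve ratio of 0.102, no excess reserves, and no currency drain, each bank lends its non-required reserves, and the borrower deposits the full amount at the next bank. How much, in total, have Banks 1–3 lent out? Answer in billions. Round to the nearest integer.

Bank i lends (1 − rr)^i of the original deposit: Bank 1 lends 2100·0.8980 = 1885.8000, Bank 2 lends 2100·0.8980² = 1693.4484, and so on.
Summing a geometric series: total = 2100·[0.8980·(1 − 0.8980^3) / (1 − 0.8980)] ≈ 5099.9651 billion.

5100 billion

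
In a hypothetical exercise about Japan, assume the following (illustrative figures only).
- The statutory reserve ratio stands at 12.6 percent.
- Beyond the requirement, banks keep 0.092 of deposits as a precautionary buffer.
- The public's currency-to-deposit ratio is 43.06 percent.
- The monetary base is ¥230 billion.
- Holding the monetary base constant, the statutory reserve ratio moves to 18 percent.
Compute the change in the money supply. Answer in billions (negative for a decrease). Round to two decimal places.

Initially m₁ = (1 + 0.4306) / (0.126 + 0.092 + 0.4306) ≈ 2.205674, so M₁ = 2.205674 × 230 ≈ 507.305 billion.
After the change m₂ = (1 + 0.4306) / (0.18 + 0.092 + 0.4306) ≈ 2.036151, so M₂ = 2.036151 × 230 ≈ 468.3147 billion.
ΔM = M₂ − M₁ = 468.3147 − 507.305 = -38.9903 billion.

-38.99 billion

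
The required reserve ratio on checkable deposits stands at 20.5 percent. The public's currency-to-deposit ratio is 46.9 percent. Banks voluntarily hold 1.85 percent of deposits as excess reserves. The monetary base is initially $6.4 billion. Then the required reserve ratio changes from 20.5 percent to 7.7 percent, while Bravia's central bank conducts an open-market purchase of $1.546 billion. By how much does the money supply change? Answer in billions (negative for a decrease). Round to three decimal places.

$7.102 billion

Before: m₁ = (1 + 0.469) / (0.205 + 0.0185 + 0.469) ≈ 2.12130, MB₁ = 6.4, so M₁ = 2.12130 × 6.4 ≈ 13.5763 billion.
After: m₂ = (1 + 0.469) / (0.077 + 0.0185 + 0.469) ≈ 2.60230, MB₂ = 6.4 + 1.546 = 7.946, so M₂ = 2.60230 × 7.946 ≈ 20.6779 billion.
ΔM = M₂ − M₁ = 20.6779 − 13.5763 = 7.1016 billion.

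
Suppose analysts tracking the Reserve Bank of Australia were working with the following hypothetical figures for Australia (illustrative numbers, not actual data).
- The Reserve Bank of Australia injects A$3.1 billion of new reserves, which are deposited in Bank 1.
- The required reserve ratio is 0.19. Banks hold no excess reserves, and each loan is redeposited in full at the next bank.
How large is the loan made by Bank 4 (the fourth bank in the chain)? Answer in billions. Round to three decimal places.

A$1.334 billion

Each bank lends a fraction (1 − rr) = 0.8100 of the deposit it receives, so Bank 4 receives 3.1·0.8100^3 and lends 3.1·0.8100^4 ≈ 1.3344 billion.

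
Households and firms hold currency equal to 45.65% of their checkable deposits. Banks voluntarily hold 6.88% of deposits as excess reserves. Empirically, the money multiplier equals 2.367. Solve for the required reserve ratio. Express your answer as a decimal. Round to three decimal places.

Using m = 2.367. Since m = (1 + c)/(c + rr + e), the denominator satisfies c + rr + e = (1 + c)/m = (1 + 0.4565) / 2.367 ≈ 0.615336.
With c = 0.4565 and e = 0.0688, the required reserve ratio is 0.615336 − 0.4565 − 0.0688 = 0.090036.

0.090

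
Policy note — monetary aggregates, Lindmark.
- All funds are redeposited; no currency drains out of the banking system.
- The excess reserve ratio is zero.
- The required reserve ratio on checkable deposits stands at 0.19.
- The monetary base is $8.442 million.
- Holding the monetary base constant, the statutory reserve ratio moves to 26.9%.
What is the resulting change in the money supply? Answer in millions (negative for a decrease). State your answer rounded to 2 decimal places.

Initially m₁ = 1 / (0.19) ≈ 5.2632, so M₁ = 5.2632 × 8.442 ≈ 44.4319 million.
After the change m₂ = 1 / (0.269) ≈ 3.7175, so M₂ = 3.7175 × 8.442 ≈ 31.3831 million.
ΔM = M₂ − M₁ = 31.3831 − 44.4319 = -13.0488 million.

-13.05 million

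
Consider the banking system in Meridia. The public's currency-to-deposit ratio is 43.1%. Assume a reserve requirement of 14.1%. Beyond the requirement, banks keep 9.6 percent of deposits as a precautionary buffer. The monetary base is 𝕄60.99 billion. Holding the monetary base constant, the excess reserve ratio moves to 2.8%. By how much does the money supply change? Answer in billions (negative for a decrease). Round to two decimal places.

Initially m₁ = (1 + 0.431) / (0.141 + 0.096 + 0.431) ≈ 2.14222, so M₁ = 2.14222 × 60.99 ≈ 130.654 billion.
After the change m₂ = (1 + 0.431) / (0.141 + 0.028 + 0.431) = 2.38500, so M₂ = 2.38500 × 60.99 ≈ 145.4612 billion.
ΔM = M₂ − M₁ = 145.4612 − 130.654 = 14.8072 billion.

𝕄14.81 billion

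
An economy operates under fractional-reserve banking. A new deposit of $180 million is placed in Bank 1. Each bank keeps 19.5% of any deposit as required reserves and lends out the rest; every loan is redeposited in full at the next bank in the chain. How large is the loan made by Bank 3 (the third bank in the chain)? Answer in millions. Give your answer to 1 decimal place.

Each bank lends a fraction (1 − rr) = 0.8050 of the deposit it receives, so Bank 3 receives 180·0.8050^2 and lends 180·0.8050^3 ≈ 93.8988 million.

$93.9 million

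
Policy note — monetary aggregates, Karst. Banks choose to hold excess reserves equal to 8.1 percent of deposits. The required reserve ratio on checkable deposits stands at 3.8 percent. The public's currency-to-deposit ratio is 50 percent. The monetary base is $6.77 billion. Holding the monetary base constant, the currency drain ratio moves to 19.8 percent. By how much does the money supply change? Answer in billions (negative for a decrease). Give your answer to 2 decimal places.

$9.18 billion

Initially m₁ = (1 + 0.5) / (0.038 + 0.081 + 0.5) ≈ 2.4233, so M₁ = 2.4233 × 6.77 ≈ 16.4057 billion.
After the change m₂ = (1 + 0.198) / (0.038 + 0.081 + 0.198) ≈ 3.7792, so M₂ = 3.7792 × 6.77 ≈ 25.5852 billion.
ΔM = M₂ − M₁ = 25.5852 − 16.4057 = 9.1795 billion.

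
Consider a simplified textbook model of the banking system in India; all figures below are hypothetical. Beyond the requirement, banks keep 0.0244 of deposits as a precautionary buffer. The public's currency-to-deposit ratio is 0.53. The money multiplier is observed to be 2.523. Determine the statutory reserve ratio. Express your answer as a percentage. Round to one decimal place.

5.2%

Using m = 2.523. Since m = (1 + c)/(c + rr + e), the denominator satisfies c + rr + e = (1 + c)/m = (1 + 0.53) / 2.523 ≈ 0.606421.
With c = 0.53 and e = 0.0244, the statutory reserve ratio is 0.606421 − 0.53 − 0.0244 = 0.052021.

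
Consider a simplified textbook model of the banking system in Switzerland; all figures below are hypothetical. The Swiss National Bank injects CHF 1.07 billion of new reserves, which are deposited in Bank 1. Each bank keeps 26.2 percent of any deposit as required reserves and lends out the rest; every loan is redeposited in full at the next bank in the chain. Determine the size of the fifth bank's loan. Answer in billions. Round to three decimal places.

Each bank lends a fraction (1 − rr) = 0.7380 of the deposit it receives, so Bank 5 receives 1.07·0.7380^4 and lends 1.07·0.7380^5 ≈ 0.2342 billion.

CHF 0.234 billion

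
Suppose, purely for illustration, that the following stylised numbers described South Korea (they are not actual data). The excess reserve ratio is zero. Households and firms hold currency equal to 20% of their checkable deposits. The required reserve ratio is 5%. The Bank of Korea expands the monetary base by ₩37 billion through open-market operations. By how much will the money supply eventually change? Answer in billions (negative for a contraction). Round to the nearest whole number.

The money multiplier is m = (1 + c) / (rr + c) = (1 + 0.2) / (0.05 + 0.2) = 4.8.
The purchase adds 37 billion of base, so ΔM = m × ΔMB = 4.8 × (+37) = 177.6 billion.

₩178 billion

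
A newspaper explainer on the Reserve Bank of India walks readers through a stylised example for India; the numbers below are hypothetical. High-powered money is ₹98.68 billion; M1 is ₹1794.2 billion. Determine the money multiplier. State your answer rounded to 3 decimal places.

18.182

The money multiplier is m = M / MB = 1794.2 / 98.68 ≈ 18.18200.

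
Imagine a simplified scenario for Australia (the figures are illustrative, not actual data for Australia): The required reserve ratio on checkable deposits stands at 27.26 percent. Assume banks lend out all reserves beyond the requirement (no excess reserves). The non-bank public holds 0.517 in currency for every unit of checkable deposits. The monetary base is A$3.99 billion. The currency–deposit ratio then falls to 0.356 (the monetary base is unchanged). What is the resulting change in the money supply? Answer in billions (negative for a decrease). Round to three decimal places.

Initially m₁ = (1 + 0.517) / (0.2726 + 0.517) ≈ 1.92123, so M₁ = 1.92123 × 3.99 ≈ 7.6657 billion.
After the change m₂ = (1 + 0.356) / (0.2726 + 0.356) ≈ 2.15717, so M₂ = 2.15717 × 3.99 ≈ 8.6071 billion.
ΔM = M₂ − M₁ = 8.6071 − 7.6657 = 0.9414 billion.

A$0.941 billion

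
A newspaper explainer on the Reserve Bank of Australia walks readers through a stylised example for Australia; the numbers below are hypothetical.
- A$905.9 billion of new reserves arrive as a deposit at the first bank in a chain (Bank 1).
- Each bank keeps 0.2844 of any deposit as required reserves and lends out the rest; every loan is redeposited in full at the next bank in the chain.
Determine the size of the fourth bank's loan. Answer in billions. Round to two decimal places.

A$237.55 billion

Each bank lends a fraction (1 − rr) = 0.7156 of the deposit it receives, so Bank 4 receives 905.9·0.7156^3 and lends 905.9·0.7156^4 ≈ 237.5536 billion.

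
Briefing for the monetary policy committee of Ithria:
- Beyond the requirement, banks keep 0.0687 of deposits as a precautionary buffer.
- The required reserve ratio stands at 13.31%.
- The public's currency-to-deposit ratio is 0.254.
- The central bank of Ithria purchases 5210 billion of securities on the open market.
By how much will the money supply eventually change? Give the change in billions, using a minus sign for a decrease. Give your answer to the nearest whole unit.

14334 billion

The money multiplier is m = (1 + c) / (rr + e + c) = (1 + 0.254) / (0.1331 + 0.0687 + 0.254) ≈ 2.75121.
The purchase adds 5210 billion of base, so ΔM = m × ΔMB = 2.75121 × (+5210) = 14333.8041 billion.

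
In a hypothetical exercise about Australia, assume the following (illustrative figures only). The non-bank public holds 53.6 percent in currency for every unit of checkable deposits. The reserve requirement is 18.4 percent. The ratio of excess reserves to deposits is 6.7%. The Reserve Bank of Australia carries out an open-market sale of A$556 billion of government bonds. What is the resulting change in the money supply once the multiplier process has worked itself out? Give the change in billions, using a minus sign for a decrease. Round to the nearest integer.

The money multiplier is m = (1 + c) / (rr + e + c) = (1 + 0.536) / (0.184 + 0.067 + 0.536) ≈ 1.9517.
The sale removes 556 billion of base, so ΔM = m × ΔMB = 1.9517 × (−556) = -1085.1452 billion.

-1085 billion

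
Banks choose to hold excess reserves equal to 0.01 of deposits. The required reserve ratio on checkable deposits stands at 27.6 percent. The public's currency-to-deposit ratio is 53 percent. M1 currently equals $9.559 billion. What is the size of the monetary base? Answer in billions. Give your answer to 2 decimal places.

The money multiplier is m = (1 + c) / (rr + e + c) = (1 + 0.53) / (0.276 + 0.01 + 0.53) = 1.8750.
MB = M / m = 9.559 / 1.8750 ≈ 5.0981 billion.

$5.10 billion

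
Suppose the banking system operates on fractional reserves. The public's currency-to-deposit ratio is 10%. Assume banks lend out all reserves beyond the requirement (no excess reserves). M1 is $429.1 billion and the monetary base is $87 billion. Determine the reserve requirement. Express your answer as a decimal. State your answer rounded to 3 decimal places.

Using m = M/MB = 429.1/87 ≈ 4.932184. Since m = (1 + c)/(c + rr + e), the denominator satisfies c + rr + e = (1 + c)/m = (1 + 0.1) / 4.932184 ≈ 0.223025.
With c = 0.1 and e = 0, the reserve requirement is 0.223025 − 0.1 − 0 = 0.123025.

0.123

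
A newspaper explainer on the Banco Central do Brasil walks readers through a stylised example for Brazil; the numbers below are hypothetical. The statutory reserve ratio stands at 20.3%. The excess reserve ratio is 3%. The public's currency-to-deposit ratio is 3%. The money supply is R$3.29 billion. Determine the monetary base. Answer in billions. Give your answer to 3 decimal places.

The money multiplier is m = (1 + c) / (rr + e + c) = (1 + 0.03) / (0.203 + 0.03 + 0.03) ≈ 3.91635.
MB = M / m = 3.29 / 3.91635 ≈ 0.8401 billion.

R$0.840 billion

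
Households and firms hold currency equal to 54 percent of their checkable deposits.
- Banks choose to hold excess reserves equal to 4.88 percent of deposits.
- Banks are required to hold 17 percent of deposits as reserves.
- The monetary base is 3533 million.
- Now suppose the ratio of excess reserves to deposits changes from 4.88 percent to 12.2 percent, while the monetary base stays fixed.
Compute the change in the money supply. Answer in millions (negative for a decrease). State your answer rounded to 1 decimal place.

-630.8 million

Initially m₁ = (1 + 0.54) / (0.17 + 0.0488 + 0.54) ≈ 2.029520, so M₁ = 2.029520 × 3533 ≈ 7170.2942 million.
After the change m₂ = (1 + 0.54) / (0.17 + 0.122 + 0.54) ≈ 1.850962, so M₂ = 1.850962 × 3533 ≈ 6539.4487 million.
ΔM = M₂ − M₁ = 6539.4487 − 7170.2942 = -630.8455 million.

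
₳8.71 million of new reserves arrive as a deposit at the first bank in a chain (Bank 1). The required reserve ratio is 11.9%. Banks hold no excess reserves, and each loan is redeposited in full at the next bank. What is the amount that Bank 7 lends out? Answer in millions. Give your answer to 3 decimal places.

Each bank lends a fraction (1 − rr) = 0.8810 of the deposit it receives, so Bank 7 receives 8.71·0.8810^6 and lends 8.71·0.8810^7 ≈ 3.5880 million.

₳3.588 million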